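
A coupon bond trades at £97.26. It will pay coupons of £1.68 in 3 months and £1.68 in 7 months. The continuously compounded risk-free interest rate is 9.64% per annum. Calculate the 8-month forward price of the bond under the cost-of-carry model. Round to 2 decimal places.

PV(coupons) I = 1.68·e^(−0.0964·3/12) + 1.68·e^(−0.0964·7/12)
I = 1.6400 + 1.5881 = 3.2281
F = (S − I)·e^(rT) = (97.26 − 3.2281) · e^(0.0964·8/12)
= 94.0319 · e^0.064267 = 94.0319 × 1.066377 = £100.27

£100.27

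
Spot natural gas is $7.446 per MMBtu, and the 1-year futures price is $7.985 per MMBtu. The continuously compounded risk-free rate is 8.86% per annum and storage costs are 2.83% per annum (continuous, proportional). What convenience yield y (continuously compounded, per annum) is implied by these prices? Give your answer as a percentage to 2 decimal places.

4.70%

F = S·e^((r+u−y)T) ⇒ (r+u−y) = ln(F/S)/T
ln(7.985/7.446) = 0.069888; /T ⇒ 0.069888
y = r + u − ln(F/S)/T = 0.0886 + 0.0283 − 0.069888 = 0.047012
y = 4.70%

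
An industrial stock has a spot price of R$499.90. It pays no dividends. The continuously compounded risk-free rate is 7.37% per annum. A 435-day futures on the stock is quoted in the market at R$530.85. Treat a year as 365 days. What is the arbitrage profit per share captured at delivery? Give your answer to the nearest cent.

R$14.94 per share

Fair futures: F* = S·e^(carry·T), with carry = r = 0.0737
F* = 499.90 · e^(0.0737 × 435/365) = 499.90 · e^0.087834 = 499.90 × 1.091807 = R$545.7943
Market R$530.85 < fair R$545.7943: forward underpriced → reverse cash-and-carry (short spot, go long the forward).
At maturity, profit = |F_mkt − F*| = |530.85 − 545.7943| = R$14.94 per share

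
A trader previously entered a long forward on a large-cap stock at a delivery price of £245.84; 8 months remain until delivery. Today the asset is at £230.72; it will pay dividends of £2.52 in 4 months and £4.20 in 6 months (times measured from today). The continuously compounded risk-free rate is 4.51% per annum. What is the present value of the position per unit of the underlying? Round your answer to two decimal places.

-£14.43

PV(remaining dividends) I = 2.52·e^(−0.0451·4/12) + 4.20·e^(−0.0451·6/12) = 6.5887
Current forward F = (S − I)·e^(rT) = (230.72 − 6.5887)·e^(0.0451·8/12) = 224.1313 × 1.030523 = 230.9725
Value (long) = (F − K)·e^(−rT) = (230.9725 − 245.84) × 0.970381 = -14.4271
Value = -£14.43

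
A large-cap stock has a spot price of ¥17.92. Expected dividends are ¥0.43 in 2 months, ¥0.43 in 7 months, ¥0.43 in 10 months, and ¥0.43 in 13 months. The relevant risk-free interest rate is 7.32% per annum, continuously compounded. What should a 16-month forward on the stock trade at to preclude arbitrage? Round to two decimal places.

¥17.95

PV(dividends) I = 0.43·e^(−0.0732·2/12) + 0.43·e^(−0.0732·7/12) + 0.43·e^(−0.0732·10/12) + 0.43·e^(−0.0732·13/12)
I = 0.4248 + 0.4120 + 0.4046 + 0.3972 = 1.6386
F = (S − I)·e^(rT) = (17.92 − 1.6386) · e^(0.0732·16/12)
= 16.2814 · e^0.097600 = 16.2814 × 1.102522 = ¥17.95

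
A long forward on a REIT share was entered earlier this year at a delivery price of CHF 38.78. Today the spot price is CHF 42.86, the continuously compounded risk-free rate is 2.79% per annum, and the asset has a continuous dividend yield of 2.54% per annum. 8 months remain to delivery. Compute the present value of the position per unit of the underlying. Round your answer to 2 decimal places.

CHF 4.07

Current fair forward for the remaining 8 months: F = S·e^((r − q)·T), (r − q) = 0.0279 − 0.0254 = 0.0025
F = 42.86 · e^(0.0025 × 8/12) = 42.86 × 1.001668 = 42.9315
Value of long forward = (F − K)·e^(−rT) = (42.9315 − 38.78) · e^(−0.0279·8/12)
= 4.1515 × 0.981572 = 4.07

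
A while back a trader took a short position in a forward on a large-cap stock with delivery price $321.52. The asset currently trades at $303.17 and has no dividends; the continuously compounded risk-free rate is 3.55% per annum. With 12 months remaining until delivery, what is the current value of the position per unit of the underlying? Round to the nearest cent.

Current fair forward for the remaining 12 months: F = S·e^(r·T), r = 0.0355
F = 303.17 · e^(0.0355 × 12/12) = 303.17 × 1.036138 = 314.1260
Value of long forward = (F − K)·e^(−rT) = (314.1260 − 321.52) · e^(−0.0355·12/12)
= -7.3940 × 0.965123 = -7.14
Short position value = −(long value) = $7.14

$7.14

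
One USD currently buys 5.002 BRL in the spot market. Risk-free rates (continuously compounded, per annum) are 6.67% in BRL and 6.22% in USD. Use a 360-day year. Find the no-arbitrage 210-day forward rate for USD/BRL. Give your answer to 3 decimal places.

5.015

F = S·e^((r_BRL − r_USD)T) = 5.002 · e^((0.0667 − 0.0622) × 210/360)
= 5.002 · e^0.002625 = 5.002 × 1.002628
F = 5.015 BRL per USD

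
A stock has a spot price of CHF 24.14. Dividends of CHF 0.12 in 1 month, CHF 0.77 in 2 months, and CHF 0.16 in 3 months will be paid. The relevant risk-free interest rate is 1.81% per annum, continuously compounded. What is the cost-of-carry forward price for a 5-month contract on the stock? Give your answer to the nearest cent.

CHF 23.27

PV(dividends) I = 0.12·e^(−0.0181·1/12) + 0.77·e^(−0.0181·2/12) + 0.16·e^(−0.0181·3/12)
I = 0.1198 + 0.7677 + 0.1593 = 1.0468
F = (S − I)·e^(rT) = (24.14 − 1.0468) · e^(0.0181·5/12)
= 23.0932 · e^0.007542 = 23.0932 × 1.007571 = CHF 23.27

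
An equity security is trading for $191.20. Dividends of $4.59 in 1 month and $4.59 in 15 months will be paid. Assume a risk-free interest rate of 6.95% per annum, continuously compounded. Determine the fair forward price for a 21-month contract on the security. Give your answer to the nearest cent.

PV(dividends) I = 4.59·e^(−0.0695·1/12) + 4.59·e^(−0.0695·15/12)
I = 4.5635 + 4.2081 = 8.7716
F = (S − I)·e^(rT) = (191.20 − 8.7716) · e^(0.0695·21/12)
= 182.4284 · e^0.121625 = 182.4284 × 1.129331 = $206.02

$206.02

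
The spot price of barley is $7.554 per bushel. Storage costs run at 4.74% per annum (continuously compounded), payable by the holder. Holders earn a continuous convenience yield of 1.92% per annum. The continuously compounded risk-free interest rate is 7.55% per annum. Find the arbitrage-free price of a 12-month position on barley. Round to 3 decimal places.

Net carry = r + u − y = 0.0755 + 0.0474 − 0.0192 = 0.1037
F = S·e^((r+u−y)T) = 7.554 · e^(0.1037 × 12/12) = 7.554 · e^0.103700
= 7.554 × 1.109268 = $8.379 per bushel

$8.379 per bushel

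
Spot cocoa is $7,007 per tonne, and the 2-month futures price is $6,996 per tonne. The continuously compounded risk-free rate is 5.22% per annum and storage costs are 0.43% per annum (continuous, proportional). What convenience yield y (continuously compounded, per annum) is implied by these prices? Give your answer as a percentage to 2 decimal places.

6.59%

F = S·e^((r+u−y)T) ⇒ (r+u−y) = ln(F/S)/T
ln(6996/7007) = -0.001571; /T ⇒ -0.009426
y = r + u − ln(F/S)/T = 0.0522 + 0.0043 + 0.009426 = 0.065926
y = 6.59%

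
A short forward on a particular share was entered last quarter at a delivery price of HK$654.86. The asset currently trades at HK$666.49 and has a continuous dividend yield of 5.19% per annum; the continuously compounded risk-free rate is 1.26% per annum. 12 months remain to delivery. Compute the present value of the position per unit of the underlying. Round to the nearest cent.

Current fair forward for the remaining 12 months: F = S·e^((r − q)·T), (r − q) = 0.0126 − 0.0519 = -0.0393
F = 666.49 · e^(-0.0393 × 12/12) = 666.49 × 0.961462 = 640.8048
Value of long forward = (F − K)·e^(−rT) = (640.8048 − 654.86) · e^(−0.0126·12/12)
= -14.0552 × 0.987479 = -13.88
Short position value = −(long value) = HK$13.88

HK$13.88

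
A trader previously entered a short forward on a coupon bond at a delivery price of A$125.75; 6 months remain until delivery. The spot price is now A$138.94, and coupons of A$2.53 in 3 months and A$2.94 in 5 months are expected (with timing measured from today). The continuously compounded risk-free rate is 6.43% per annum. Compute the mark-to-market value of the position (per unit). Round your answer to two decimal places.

-A$11.82

PV(remaining coupons) I = 2.53·e^(−0.0643·3/12) + 2.94·e^(−0.0643·5/12) = 5.3519
Current forward F = (S − I)·e^(rT) = (138.94 − 5.3519)·e^(0.0643·6/12) = 133.5881 × 1.032672 = 137.9527
Value (long) = (F − K)·e^(−rT) = (137.9527 − 125.75) × 0.968361 = 11.8166
Short position value = −(long value) = -A$11.82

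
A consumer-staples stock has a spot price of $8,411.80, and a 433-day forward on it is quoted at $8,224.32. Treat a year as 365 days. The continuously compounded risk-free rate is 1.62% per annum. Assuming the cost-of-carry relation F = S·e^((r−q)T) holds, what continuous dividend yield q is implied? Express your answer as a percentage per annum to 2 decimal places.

3.52%

From F = S·e^((r−q)T): (r − q) = ln(F/S)/T
ln(8224.32/8411.80) = ln(0.977712) = -0.022540
(r − q) = -0.022540 / (433/365) = -0.019000
q = r − ln(F/S)/T = 0.0162 + 0.019000 = 0.035200
q = 3.52%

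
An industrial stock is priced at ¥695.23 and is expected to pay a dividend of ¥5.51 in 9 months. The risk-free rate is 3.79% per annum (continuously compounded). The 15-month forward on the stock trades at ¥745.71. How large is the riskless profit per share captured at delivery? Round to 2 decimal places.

PV(dividends) I = 5.51·e^(−0.0379·9/12) = 5.3556
Fair forward F* = (S − I)·e^(rT) = (695.23 − 5.3556)·e^0.047375 = 689.8744 × 1.048515 = 723.3437
Market ¥745.71 > fair 723.3437: forward overpriced → cash-and-carry (borrow at r, buy the stock and collect the dividends, short the forward).
Profit at T = |F_mkt − F*| = |745.71 − 723.3437| = ¥22.37 per share

¥22.37 per share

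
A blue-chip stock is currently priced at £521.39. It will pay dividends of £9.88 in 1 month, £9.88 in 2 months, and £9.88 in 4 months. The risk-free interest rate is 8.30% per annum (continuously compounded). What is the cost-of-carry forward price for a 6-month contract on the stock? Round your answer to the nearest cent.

PV(dividends) I = 9.88·e^(−0.0830·1/12) + 9.88·e^(−0.0830·2/12) + 9.88·e^(−0.0830·4/12)
I = 9.8119 + 9.7443 + 9.6104 = 29.1666
F = (S − I)·e^(rT) = (521.39 − 29.1666) · e^(0.0830·6/12)
= 492.2234 · e^0.041500 = 492.2234 × 1.042373 = £513.08

£513.08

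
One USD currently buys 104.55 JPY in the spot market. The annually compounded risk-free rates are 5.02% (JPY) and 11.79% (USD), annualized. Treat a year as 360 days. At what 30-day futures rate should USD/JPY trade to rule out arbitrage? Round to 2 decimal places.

By covered interest parity, F = S · (1+r_JPY)^T / (1+r_USD)^T
= 104.55 × 1.004090 / 1.009331 = 104.55 × 0.994807
F = 104.01 JPY per USD

104.01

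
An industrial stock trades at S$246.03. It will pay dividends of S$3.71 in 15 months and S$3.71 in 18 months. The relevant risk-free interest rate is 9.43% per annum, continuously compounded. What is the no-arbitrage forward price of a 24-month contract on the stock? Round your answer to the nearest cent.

S$289.22

PV(dividends) I = 3.71·e^(−0.0943·15/12) + 3.71·e^(−0.0943·18/12)
I = 3.2975 + 3.2206 = 6.5181
F = (S − I)·e^(rT) = (246.03 − 6.5181) · e^(0.0943·24/12)
= 239.5119 · e^0.188600 = 239.5119 × 1.207558 = S$289.22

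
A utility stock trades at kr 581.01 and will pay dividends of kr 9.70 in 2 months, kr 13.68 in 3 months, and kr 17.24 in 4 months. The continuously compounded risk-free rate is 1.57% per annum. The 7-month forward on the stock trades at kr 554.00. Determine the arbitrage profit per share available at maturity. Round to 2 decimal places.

kr 8.47 per share

PV(dividends) I = 9.70·e^(−0.0157·2/12) + 13.68·e^(−0.0157·3/12) + 17.24·e^(−0.0157·4/12) = 40.4511
Fair forward F* = (S − I)·e^(rT) = (581.01 − 40.4511)·e^0.009158 = 540.5589 × 1.009200 = 545.5320
Market kr 554.00 > fair 545.5320: forward overpriced → cash-and-carry (borrow at r, buy the stock and collect the dividends, short the forward).
Profit at T = |F_mkt − F*| = |554.00 − 545.5320| = kr 8.47 per share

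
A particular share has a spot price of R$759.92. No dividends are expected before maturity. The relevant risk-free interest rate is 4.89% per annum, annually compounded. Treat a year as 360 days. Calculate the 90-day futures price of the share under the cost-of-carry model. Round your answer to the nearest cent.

F = S · (1+r)^T
= 759.92 × 1.012007
F = R$769.04

R$769.04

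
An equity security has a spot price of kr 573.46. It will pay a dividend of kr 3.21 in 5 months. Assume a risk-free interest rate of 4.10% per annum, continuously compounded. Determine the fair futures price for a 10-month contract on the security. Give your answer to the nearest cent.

kr 590.13

PV(dividends) I = 3.21·e^(−0.0410·5/12)
I = 3.1556
F = (S − I)·e^(rT) = (573.46 − 3.1556) · e^(0.0410·10/12)
= 570.3044 · e^0.034167 = 570.3044 × 1.034757 = kr 590.13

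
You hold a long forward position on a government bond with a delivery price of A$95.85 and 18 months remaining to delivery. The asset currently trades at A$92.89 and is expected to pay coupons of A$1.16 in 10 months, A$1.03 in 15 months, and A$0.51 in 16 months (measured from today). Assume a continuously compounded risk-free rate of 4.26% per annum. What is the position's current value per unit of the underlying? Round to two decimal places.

PV(remaining coupons) I = 1.16·e^(−0.0426·10/12) + 1.03·e^(−0.0426·15/12) + 0.51·e^(−0.0426·16/12) = 2.5780
Current forward F = (S − I)·e^(rT) = (92.89 − 2.5780)·e^(0.0426·18/12) = 90.3120 × 1.065986 = 96.2713
Value (long) = (F − K)·e^(−rT) = (96.2713 − 95.85) × 0.938099 = 0.3952
Value = A$0.40

A$0.40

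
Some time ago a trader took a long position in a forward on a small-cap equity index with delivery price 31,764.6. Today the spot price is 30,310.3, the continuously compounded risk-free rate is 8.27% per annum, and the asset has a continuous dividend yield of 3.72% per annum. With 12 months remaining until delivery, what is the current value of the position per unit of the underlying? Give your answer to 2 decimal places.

-39.89

Current fair forward for the remaining 12 months: F = S·e^((r − q)·T), (r − q) = 0.0827 − 0.0372 = 0.0455
F = 30310.3 · e^(0.0455 × 12/12) = 30310.3 × 1.04655100 = 31721.2748
Value of long forward = (F − K)·e^(−rT) = (31721.2748 − 31764.6) · e^(−0.0827·12/12)
= -43.3252 × 0.92062729 = -39.89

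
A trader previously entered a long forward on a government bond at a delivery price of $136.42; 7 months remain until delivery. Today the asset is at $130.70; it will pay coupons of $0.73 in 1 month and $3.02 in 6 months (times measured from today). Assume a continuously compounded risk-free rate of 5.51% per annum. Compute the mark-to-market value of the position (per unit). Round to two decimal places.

PV(remaining coupons) I = 0.73·e^(−0.0551·1/12) + 3.02·e^(−0.0551·6/12) = 3.6646
Current forward F = (S − I)·e^(rT) = (130.70 − 3.6646)·e^(0.0551·7/12) = 127.0354 × 1.032664 = 131.1849
Value (long) = (F − K)·e^(−rT) = (131.1849 − 136.42) × 0.968369 = -5.0695
Value = -$5.07

-$5.07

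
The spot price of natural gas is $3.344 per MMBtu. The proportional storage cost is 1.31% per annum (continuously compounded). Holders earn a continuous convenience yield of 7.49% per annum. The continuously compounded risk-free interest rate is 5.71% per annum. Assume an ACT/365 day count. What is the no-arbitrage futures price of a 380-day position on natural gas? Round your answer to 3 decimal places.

$3.328 per MMBtu

Net carry = r + u − y = 0.0571 + 0.0131 − 0.0749 = -0.0047
F = S·e^((r+u−y)T) = 3.344 · e^(-0.0047 × 380/365) = 3.344 · e^-0.004893
= 3.344 × 0.995119 = $3.328 per MMBtu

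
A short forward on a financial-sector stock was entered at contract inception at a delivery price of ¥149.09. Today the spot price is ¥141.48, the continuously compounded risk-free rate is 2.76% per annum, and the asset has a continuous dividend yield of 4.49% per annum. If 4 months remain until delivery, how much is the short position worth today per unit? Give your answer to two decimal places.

Current fair forward for the remaining 4 months: F = S·e^((r − q)·T), (r − q) = 0.0276 − 0.0449 = -0.0173
F = 141.48 · e^(-0.0173 × 4/12) = 141.48 × 0.994250 = 140.6665
Value of long forward = (F − K)·e^(−rT) = (140.6665 − 149.09) · e^(−0.0276·4/12)
= -8.4235 × 0.990842 = -8.35
Short position value = −(long value) = ¥8.35

¥8.35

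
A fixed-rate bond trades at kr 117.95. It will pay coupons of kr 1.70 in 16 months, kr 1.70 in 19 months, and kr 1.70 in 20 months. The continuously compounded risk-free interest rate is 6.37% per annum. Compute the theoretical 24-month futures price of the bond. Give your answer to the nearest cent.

PV(coupons) I = 1.70·e^(−0.0637·16/12) + 1.70·e^(−0.0637·19/12) + 1.70·e^(−0.0637·20/12)
I = 1.5616 + 1.5369 + 1.5288 = 4.6273
F = (S − I)·e^(rT) = (117.95 − 4.6273) · e^(0.0637·24/12)
= 113.3227 · e^0.127400 = 113.3227 × 1.135871 = kr 128.72

kr 128.72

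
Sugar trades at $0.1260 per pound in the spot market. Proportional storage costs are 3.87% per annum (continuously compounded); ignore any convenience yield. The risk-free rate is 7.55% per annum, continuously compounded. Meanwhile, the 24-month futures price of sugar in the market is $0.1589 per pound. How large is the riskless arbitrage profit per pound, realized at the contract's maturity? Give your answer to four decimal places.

Fair futures: F* = S·e^(carry·T), with carry = (r + u) = 0.0755 + 0.0387 = 0.1142
F* = 0.1260 · e^(0.1142 × 24/12) = 0.1260 · e^0.228400 = 0.1260 × 1.256588 = $0.1583
Market $0.1589 > fair $0.1583: forward overpriced → cash-and-carry (buy spot, short the forward).
At maturity, profit = |F_mkt − F*| = |0.1589 − 0.1583| = $0.0006 per pound

$0.0006 per pound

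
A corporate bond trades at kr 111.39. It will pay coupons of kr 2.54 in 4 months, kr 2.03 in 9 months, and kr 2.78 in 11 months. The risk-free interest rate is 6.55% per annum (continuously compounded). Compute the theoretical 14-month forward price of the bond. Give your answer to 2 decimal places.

kr 112.64

PV(coupons) I = 2.54·e^(−0.0655·4/12) + 2.03·e^(−0.0655·9/12) + 2.78·e^(−0.0655·11/12)
I = 2.4851 + 1.9327 + 2.6180 = 7.0358
F = (S − I)·e^(rT) = (111.39 − 7.0358) · e^(0.0655·14/12)
= 104.3542 · e^0.076417 = 104.3542 × 1.079413 = kr 112.64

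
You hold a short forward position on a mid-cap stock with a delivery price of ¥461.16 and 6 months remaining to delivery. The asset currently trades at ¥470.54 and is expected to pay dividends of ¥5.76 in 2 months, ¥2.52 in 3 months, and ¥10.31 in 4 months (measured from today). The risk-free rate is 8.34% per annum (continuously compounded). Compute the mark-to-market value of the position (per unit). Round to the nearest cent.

-¥10.04

PV(remaining dividends) I = 5.76·e^(−0.0834·2/12) + 2.52·e^(−0.0834·3/12) + 10.31·e^(−0.0834·4/12) = 18.1758
Current forward F = (S − I)·e^(rT) = (470.54 − 18.1758)·e^(0.0834·6/12) = 452.3642 × 1.042582 = 471.6268
Value (long) = (F − K)·e^(−rT) = (471.6268 − 461.16) × 0.959157 = 10.0393
Short position value = −(long value) = -¥10.04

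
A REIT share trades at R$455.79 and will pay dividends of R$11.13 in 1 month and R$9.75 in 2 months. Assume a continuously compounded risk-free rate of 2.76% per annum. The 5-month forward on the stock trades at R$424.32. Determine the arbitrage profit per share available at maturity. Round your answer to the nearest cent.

PV(dividends) I = 11.13·e^(−0.0276·1/12) + 9.75·e^(−0.0276·2/12) = 20.8097
Fair forward F* = (S − I)·e^(rT) = (455.79 − 20.8097)·e^0.011500 = 434.9803 × 1.011566 = 440.0113
Market R$424.32 < fair 440.0113: forward underpriced → reverse cash-and-carry (short the stock, invest proceeds at r, pay the dividends, go long the forward).
Profit at T = |F_mkt − F*| = |424.32 − 440.0113| = R$15.69 per share

R$15.69 per share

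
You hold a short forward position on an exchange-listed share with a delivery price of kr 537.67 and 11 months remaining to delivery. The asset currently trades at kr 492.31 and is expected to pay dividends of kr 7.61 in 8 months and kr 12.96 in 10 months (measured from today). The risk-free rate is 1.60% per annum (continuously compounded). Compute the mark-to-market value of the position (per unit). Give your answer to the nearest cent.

kr 57.85

PV(remaining dividends) I = 7.61·e^(−0.0160·8/12) + 12.96·e^(−0.0160·10/12) = 20.3176
Current forward F = (S − I)·e^(rT) = (492.31 − 20.3176)·e^(0.0160·11/12) = 471.9924 × 1.014775 = 478.9661
Value (long) = (F − K)·e^(−rT) = (478.9661 − 537.67) × 0.985440 = -57.8492
Short position value = −(long value) = kr 57.85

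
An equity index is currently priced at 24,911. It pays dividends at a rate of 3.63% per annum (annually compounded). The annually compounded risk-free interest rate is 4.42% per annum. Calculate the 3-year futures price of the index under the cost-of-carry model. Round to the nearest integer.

25,485

F = S · (1+r)^T / (1+q)^T
= 24911 × 1.138547 / 1.112901 = 24911 × 1.023044
F = 25,485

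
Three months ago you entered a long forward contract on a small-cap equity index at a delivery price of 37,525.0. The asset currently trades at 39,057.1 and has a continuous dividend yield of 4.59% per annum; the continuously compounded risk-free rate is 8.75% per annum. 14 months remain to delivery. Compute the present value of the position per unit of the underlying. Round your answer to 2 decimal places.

3137.25

Current fair forward for the remaining 14 months: F = S·e^((r − q)·T), (r − q) = 0.0875 − 0.0459 = 0.0416
F = 39057.1 · e^(0.0416 × 14/12) = 39057.1 × 1.04973036 = 40999.4236
Value of long forward = (F − K)·e^(−rT) = (40999.4236 − 37525.0) · e^(−0.0875·14/12)
= 3474.4236 × 0.90295430 = 3137.25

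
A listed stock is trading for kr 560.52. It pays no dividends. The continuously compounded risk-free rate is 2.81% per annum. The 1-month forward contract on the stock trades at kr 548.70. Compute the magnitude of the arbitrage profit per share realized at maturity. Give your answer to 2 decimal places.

Fair forward: F* = S·e^(carry·T), with carry = r = 0.0281
F* = 560.52 · e^(0.0281 × 1/12) = 560.52 · e^0.002342 = 560.52 × 1.002345 = kr 561.8344
Market kr 548.70 < fair kr 561.8344: forward underpriced → reverse cash-and-carry (short spot, go long the forward).
At maturity, profit = |F_mkt − F*| = |548.70 − 561.8344| = kr 13.13 per share

kr 13.13 per share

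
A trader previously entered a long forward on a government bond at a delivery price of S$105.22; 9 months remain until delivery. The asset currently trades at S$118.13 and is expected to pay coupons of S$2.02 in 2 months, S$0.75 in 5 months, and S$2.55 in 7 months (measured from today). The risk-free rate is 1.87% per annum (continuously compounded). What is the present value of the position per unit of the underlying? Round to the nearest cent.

PV(remaining coupons) I = 2.02·e^(−0.0187·2/12) + 0.75·e^(−0.0187·5/12) + 2.55·e^(−0.0187·7/12) = 5.2802
Current forward F = (S − I)·e^(rT) = (118.13 − 5.2802)·e^(0.0187·9/12) = 112.8498 × 1.014124 = 114.4437
Value (long) = (F − K)·e^(−rT) = (114.4437 − 105.22) × 0.986073 = 9.0952
Value = S$9.10

S$9.10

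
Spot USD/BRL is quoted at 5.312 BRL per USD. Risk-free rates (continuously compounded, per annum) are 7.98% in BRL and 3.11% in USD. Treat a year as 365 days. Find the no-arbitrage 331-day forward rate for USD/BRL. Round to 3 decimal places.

F = S·e^((r_BRL − r_USD)T) = 5.312 · e^((0.0798 − 0.0311) × 331/365)
= 5.312 · e^0.044164 = 5.312 × 1.045154
F = 5.552 BRL per USD

5.552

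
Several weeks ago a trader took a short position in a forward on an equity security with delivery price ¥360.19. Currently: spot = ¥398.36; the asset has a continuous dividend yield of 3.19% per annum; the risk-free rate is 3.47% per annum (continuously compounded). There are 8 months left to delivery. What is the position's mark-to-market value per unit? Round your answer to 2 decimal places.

-¥38.02

Current fair forward for the remaining 8 months: F = S·e^((r − q)·T), (r − q) = 0.0347 − 0.0319 = 0.0028
F = 398.36 · e^(0.0028 × 8/12) = 398.36 × 1.001868 = 399.1041
Value of long forward = (F − K)·e^(−rT) = (399.1041 − 360.19) · e^(−0.0347·8/12)
= 38.9141 × 0.977132 = 38.02
Short position value = −(long value) = -¥38.02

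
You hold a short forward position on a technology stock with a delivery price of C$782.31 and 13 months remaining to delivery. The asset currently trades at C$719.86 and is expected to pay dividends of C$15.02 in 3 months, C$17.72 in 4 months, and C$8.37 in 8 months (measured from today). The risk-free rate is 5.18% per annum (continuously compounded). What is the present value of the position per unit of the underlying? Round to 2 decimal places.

C$60.09

PV(remaining dividends) I = 15.02·e^(−0.0518·3/12) + 17.72·e^(−0.0518·4/12) + 8.37·e^(−0.0518·8/12) = 40.3293
Current forward F = (S − I)·e^(rT) = (719.86 − 40.3293)·e^(0.0518·13/12) = 679.5307 × 1.057721 = 718.7539
Value (long) = (F − K)·e^(−rT) = (718.7539 − 782.31) × 0.945429 = -60.0878
Short position value = −(long value) = C$60.09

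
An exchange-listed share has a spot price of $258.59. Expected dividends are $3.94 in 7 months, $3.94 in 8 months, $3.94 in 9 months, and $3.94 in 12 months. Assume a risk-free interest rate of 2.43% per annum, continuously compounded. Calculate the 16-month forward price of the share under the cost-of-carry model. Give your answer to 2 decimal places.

PV(dividends) I = 3.94·e^(−0.0243·7/12) + 3.94·e^(−0.0243·8/12) + 3.94·e^(−0.0243·9/12) + 3.94·e^(−0.0243·12/12)
I = 3.8845 + 3.8767 + 3.8688 + 3.8454 = 15.4754
F = (S − I)·e^(rT) = (258.59 − 15.4754) · e^(0.0243·16/12)
= 243.1146 · e^0.032400 = 243.1146 × 1.032931 = $251.12

$251.12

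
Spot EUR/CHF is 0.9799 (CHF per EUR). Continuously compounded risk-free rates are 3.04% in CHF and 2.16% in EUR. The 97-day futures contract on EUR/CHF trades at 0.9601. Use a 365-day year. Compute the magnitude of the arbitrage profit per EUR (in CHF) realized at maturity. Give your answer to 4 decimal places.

0.0221 per EUR (in CHF)

Fair futures: F* = S·e^(carry·T), with carry = (r_CHF − r_EUR) = 0.0304 − 0.0216 = 0.0088
F* = 0.9799 · e^(0.0088 × 97/365) = 0.9799 · e^0.002339 = 0.9799 × 1.002342 = 0.9822
Market 0.9601 < fair 0.9822: forward underpriced → reverse cash-and-carry (short spot, go long the forward).
At maturity, profit = |F_mkt − F*| = |0.9601 − 0.9822| = 0.0221 per EUR (in CHF)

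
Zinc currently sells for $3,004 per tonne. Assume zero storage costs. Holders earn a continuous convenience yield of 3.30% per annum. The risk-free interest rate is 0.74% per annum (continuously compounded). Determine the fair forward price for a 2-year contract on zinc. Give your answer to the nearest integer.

Net carry = r + u − y = 0.0074 + 0.0000 − 0.0330 = -0.0256
F = S·e^((r+u−y)T) = 3004 · e^(-0.0256 × 2) = 3004 · e^-0.051200
= 3004 × 0.950089 = $2,854 per tonne

$2,854 per tonne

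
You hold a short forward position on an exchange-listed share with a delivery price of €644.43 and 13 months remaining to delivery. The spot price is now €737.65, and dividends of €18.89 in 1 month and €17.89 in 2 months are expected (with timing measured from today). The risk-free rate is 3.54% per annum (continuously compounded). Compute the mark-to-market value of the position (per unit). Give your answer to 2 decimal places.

PV(remaining dividends) I = 18.89·e^(−0.0354·1/12) + 17.89·e^(−0.0354·2/12) = 36.6191
Current forward F = (S − I)·e^(rT) = (737.65 − 36.6191)·e^(0.0354·13/12) = 701.0309 × 1.039095 = 728.4377
Value (long) = (F − K)·e^(−rT) = (728.4377 − 644.43) × 0.962376 = 80.8470
Short position value = −(long value) = -€80.85

-€80.85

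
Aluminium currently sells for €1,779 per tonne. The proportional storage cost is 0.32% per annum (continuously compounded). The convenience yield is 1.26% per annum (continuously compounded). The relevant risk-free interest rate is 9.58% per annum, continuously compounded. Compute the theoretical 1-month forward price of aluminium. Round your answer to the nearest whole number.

Net carry = r + u − y = 0.0958 + 0.0032 − 0.0126 = 0.0864
F = S·e^((r+u−y)T) = 1779 · e^(0.0864 × 1/12) = 1779 · e^0.007200
= 1779 × 1.007226 = €1,792 per tonne

€1,792 per tonne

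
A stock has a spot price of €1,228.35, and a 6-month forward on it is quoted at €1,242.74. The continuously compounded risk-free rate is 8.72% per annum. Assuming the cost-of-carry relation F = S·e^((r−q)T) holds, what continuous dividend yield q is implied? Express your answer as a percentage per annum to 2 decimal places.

6.39%

From F = S·e^((r−q)T): (r − q) = ln(F/S)/T
ln(1242.74/1228.35) = ln(1.011715) = 0.011647
(r − q) = 0.011647 / (6/12) = 0.023294
q = r − ln(F/S)/T = 0.0872 − 0.023294 = 0.063906
q = 6.39%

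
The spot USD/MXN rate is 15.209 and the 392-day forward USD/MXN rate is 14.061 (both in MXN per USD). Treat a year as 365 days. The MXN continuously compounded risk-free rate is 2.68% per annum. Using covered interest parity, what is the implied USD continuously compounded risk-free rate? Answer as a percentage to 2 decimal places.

F = S·e^((r_MXN − r_USD)T) ⇒ r_USD = r_MXN − ln(F/S)/T
ln(14.061/15.209) = -0.078482; /(392/365) = -0.073076
r_USD = 0.0268 + 0.073076 = 0.099876
r_USD = 9.99%

9.99%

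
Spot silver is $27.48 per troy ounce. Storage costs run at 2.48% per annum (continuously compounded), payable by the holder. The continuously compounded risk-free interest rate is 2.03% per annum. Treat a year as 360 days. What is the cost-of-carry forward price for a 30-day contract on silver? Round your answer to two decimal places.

$27.58 per troy ounce

Net carry = r + u − y = 0.0203 + 0.0248 − 0.0000 = 0.0451
F = S·e^((r+u−y)T) = 27.48 · e^(0.0451 × 30/360) = 27.48 · e^0.003758
= 27.48 × 1.003765 = $27.58 per troy ounce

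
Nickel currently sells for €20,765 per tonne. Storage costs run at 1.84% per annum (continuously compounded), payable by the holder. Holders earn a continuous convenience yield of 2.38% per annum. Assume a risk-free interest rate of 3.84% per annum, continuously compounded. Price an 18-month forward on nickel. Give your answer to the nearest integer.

Net carry = r + u − y = 0.0384 + 0.0184 − 0.0238 = 0.0330
F = S·e^((r+u−y)T) = 20765 · e^(0.0330 × 18/12) = 20765 · e^0.049500
= 20765 × 1.050746 = €21,819 per tonne

€21,819 per tonne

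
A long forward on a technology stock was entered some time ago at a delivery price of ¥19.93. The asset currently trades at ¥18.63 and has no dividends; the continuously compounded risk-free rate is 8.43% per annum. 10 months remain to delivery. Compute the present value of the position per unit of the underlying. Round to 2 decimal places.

¥0.05

Current fair forward for the remaining 10 months: F = S·e^(r·T), r = 0.0843
F = 18.63 · e^(0.0843 × 10/12) = 18.63 × 1.072776 = 19.9858
Value of long forward = (F − K)·e^(−rT) = (19.9858 − 19.93) · e^(−0.0843·10/12)
= 0.0558 × 0.932161 = 0.05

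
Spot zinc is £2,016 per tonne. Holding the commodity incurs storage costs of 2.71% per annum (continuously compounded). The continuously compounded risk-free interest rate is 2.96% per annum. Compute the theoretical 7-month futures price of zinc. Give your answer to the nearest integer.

£2,084 per tonne

Net carry = r + u − y = 0.0296 + 0.0271 − 0.0000 = 0.0567
F = S·e^((r+u−y)T) = 2016 · e^(0.0567 × 7/12) = 2016 · e^0.033075
= 2016 × 1.033628 = £2,084 per tonne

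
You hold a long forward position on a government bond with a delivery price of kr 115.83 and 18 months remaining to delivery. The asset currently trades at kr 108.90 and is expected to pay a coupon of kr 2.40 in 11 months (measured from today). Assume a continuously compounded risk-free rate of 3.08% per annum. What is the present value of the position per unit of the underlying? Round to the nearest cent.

PV(remaining coupons) I = 2.40·e^(−0.0308·11/12) = 2.3332
Current forward F = (S − I)·e^(rT) = (108.90 − 2.3332)·e^(0.0308·18/12) = 106.5668 × 1.047284 = 111.6057
Value (long) = (F − K)·e^(−rT) = (111.6057 − 115.83) × 0.954851 = -4.0336
Value = -kr 4.03

-kr 4.03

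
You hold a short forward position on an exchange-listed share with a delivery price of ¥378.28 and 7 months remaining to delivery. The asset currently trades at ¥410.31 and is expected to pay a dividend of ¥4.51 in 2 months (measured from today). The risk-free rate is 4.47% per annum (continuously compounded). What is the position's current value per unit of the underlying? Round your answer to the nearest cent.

PV(remaining dividends) I = 4.51·e^(−0.0447·2/12) = 4.4765
Current forward F = (S − I)·e^(rT) = (410.31 − 4.4765)·e^(0.0447·7/12) = 405.8335 × 1.026418 = 416.5548
Value (long) = (F − K)·e^(−rT) = (416.5548 − 378.28) × 0.974262 = 37.2897
Short position value = −(long value) = -¥37.29

-¥37.29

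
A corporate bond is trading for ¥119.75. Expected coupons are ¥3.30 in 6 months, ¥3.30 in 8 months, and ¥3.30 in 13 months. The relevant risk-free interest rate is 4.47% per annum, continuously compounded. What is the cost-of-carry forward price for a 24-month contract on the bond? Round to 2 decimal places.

PV(coupons) I = 3.30·e^(−0.0447·6/12) + 3.30·e^(−0.0447·8/12) + 3.30·e^(−0.0447·13/12)
I = 3.2271 + 3.2031 + 3.1440 = 9.5742
F = (S − I)·e^(rT) = (119.75 − 9.5742) · e^(0.0447·24/12)
= 110.1758 · e^0.089400 = 110.1758 × 1.093518 = ¥120.48

¥120.48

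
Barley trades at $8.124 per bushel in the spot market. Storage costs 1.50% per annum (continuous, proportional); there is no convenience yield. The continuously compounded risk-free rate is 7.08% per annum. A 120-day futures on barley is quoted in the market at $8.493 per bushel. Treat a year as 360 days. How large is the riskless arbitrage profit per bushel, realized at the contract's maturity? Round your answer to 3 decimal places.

$0.133 per bushel

Fair futures: F* = S·e^(carry·T), with carry = (r + u) = 0.0708 + 0.0150 = 0.0858
F* = 8.124 · e^(0.0858 × 120/360) = 8.124 · e^0.028600 = 8.124 × 1.029013 = $8.3597
Market $8.493 > fair $8.3597: forward overpriced → cash-and-carry (buy spot, short the forward).
At maturity, profit = |F_mkt − F*| = |8.493 − 8.3597| = $0.133 per bushel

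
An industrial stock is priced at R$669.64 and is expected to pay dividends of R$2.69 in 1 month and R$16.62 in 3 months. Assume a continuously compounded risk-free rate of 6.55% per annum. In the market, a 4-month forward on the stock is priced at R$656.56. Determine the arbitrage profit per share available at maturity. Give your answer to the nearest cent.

R$8.42 per share

PV(dividends) I = 2.69·e^(−0.0655·1/12) + 16.62·e^(−0.0655·3/12) = 19.0254
Fair forward F* = (S − I)·e^(rT) = (669.64 − 19.0254)·e^0.021833 = 650.6146 × 1.022073 = 664.9756
Market R$656.56 < fair 664.9756: forward underpriced → reverse cash-and-carry (short the stock, invest proceeds at r, pay the dividends, go long the forward).
Profit at T = |F_mkt − F*| = |656.56 − 664.9756| = R$8.42 per share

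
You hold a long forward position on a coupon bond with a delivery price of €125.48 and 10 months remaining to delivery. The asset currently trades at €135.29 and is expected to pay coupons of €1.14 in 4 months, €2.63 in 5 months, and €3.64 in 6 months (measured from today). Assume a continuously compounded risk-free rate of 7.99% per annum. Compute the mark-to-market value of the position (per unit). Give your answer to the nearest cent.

€10.74

PV(remaining coupons) I = 1.14·e^(−0.0799·4/12) + 2.63·e^(−0.0799·5/12) + 3.64·e^(−0.0799·6/12) = 7.1514
Current forward F = (S − I)·e^(rT) = (135.29 − 7.1514)·e^(0.0799·10/12) = 128.1386 × 1.068850 = 136.9609
Value (long) = (F − K)·e^(−rT) = (136.9609 − 125.48) × 0.935585 = 10.7414
Value = €10.74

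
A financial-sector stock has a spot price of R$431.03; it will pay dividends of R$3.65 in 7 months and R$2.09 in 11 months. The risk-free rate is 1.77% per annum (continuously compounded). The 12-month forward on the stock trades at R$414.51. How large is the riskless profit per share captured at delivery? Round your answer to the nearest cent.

PV(dividends) I = 3.65·e^(−0.0177·7/12) + 2.09·e^(−0.0177·11/12) = 5.6689
Fair forward F* = (S − I)·e^(rT) = (431.03 − 5.6689)·e^0.017700 = 425.3611 × 1.017858 = 432.9572
Market R$414.51 < fair 432.9572: forward underpriced → reverse cash-and-carry (short the stock, invest proceeds at r, pay the dividends, go long the forward).
Profit at T = |F_mkt − F*| = |414.51 − 432.9572| = R$18.45 per share

R$18.45 per share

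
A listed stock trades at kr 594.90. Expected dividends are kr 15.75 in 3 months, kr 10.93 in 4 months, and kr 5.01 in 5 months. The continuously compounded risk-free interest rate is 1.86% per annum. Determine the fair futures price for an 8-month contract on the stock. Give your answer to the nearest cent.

kr 570.42

PV(dividends) I = 15.75·e^(−0.0186·3/12) + 10.93·e^(−0.0186·4/12) + 5.01·e^(−0.0186·5/12)
I = 15.6769 + 10.8624 + 4.9713 = 31.5106
F = (S − I)·e^(rT) = (594.90 − 31.5106) · e^(0.0186·8/12)
= 563.3894 · e^0.012400 = 563.3894 × 1.012477 = kr 570.42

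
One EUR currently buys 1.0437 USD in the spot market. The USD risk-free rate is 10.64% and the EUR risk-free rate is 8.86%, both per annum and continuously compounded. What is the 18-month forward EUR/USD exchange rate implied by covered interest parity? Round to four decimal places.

1.0719

F = S·e^((r_USD − r_EUR)T) = 1.0437 · e^((0.1064 − 0.0886) × 18/12)
= 1.0437 · e^0.026700 = 1.0437 × 1.027060
F = 1.0719 USD per EUR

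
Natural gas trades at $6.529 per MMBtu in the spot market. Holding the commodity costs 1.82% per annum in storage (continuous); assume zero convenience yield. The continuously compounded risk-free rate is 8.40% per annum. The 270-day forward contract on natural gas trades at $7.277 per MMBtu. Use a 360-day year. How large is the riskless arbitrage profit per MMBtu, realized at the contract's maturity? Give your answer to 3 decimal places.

Fair forward: F* = S·e^(carry·T), with carry = (r + u) = 0.0840 + 0.0182 = 0.1022
F* = 6.529 · e^(0.1022 × 270/360) = 6.529 · e^0.076650 = 6.529 × 1.079664 = $7.0491
Market $7.277 > fair $7.0491: forward overpriced → cash-and-carry (buy spot, short the forward).
At maturity, profit = |F_mkt − F*| = |7.277 − 7.0491| = $0.228 per MMBtu

$0.228 per MMBtu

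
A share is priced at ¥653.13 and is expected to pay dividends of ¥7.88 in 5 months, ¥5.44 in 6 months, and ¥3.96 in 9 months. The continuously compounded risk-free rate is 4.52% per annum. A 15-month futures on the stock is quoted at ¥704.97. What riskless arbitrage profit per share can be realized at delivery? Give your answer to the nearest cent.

¥31.74 per share

PV(dividends) I = 7.88·e^(−0.0452·5/12) + 5.44·e^(−0.0452·6/12) + 3.96·e^(−0.0452·9/12) = 16.8794
Fair futures F* = (S − I)·e^(rT) = (653.13 − 16.8794)·e^0.056500 = 636.2506 × 1.058127 = 673.2339
Market ¥704.97 > fair 673.2339: forward overpriced → cash-and-carry (borrow at r, buy the stock and collect the dividends, short the forward).
Profit at T = |F_mkt − F*| = |704.97 − 673.2339| = ¥31.74 per share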